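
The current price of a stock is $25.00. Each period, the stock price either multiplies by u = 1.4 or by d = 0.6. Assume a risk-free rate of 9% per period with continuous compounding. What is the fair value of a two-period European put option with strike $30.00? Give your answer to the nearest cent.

$6.11

Risk-neutral probability p = (e^0.09 − 0.6)/(1.4 − 0.6) = 0.4942/0.8000 = 0.6177
Terminal stock prices: S_uu = 49, S_ud = 21, S_dd = 9
Terminal payoffs (K − S): max(-19, 0) = 0, max(9, 0) = 9, max(21, 0) = 21
Node u (S = 35): V_u = e^(−0.09)·[0.6177·0.0000 + 0.3823·9.0000] = 3.1444
Node d (S = 15): V_d = e^(−0.09)·[0.6177·9.0000 + 0.3823·21.0000] = 12.4179
Node 0 (S = 25): V_0 = e^(−0.09)·[0.6177·3.1444 + 0.3823·12.4179] = 6.1138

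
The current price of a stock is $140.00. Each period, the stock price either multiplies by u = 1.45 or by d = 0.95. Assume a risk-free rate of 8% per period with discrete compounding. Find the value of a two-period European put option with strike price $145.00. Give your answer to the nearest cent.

$8.76

Risk-neutral probability p = (1 + 0.08 − 0.95)/(1.45 − 0.95) = 0.1300/0.5000 = 0.2600
Terminal stock prices: S_uu = 294.4, S_ud = 192.8, S_dd = 126.3
Terminal payoffs (K − S): max(-149.4, 0) = 0, max(-47.85, 0) = 0, max(18.65, 0) = 18.65
Node u (S = 203): V_u = 1/1.08·[0.2600·0.0000 + 0.7400·0.0000] = 0.0000
Node d (S = 133): V_d = 1/1.08·[0.2600·0.0000 + 0.7400·18.6500] = 12.7787
Node 0 (S = 140): V_0 = 1/1.08·[0.2600·0.0000 + 0.7400·12.7787] = 8.7558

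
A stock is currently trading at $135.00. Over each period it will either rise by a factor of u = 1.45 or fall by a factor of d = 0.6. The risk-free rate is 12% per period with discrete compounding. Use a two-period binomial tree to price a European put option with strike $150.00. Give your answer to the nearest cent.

Risk-neutral probability p = (1 + 0.12 − 0.6)/(1.45 − 0.6) = 0.5200/0.8500 = 0.6118
Terminal stock prices: S_uu = 283.8, S_ud = 117.4, S_dd = 48.6
Terminal payoffs (K − S): max(-133.8, 0) = 0, max(32.55, 0) = 32.55, max(101.4, 0) = 101.4
Node u (S = 195.8): V_u = 1/1.12·[0.6118·0.0000 + 0.3882·32.5500] = 11.2831
Node d (S = 81): V_d = 1/1.12·[0.6118·32.5500 + 0.3882·101.4000] = 52.9286
Node 0 (S = 135): V_0 = 1/1.12·[0.6118·11.2831 + 0.3882·52.9286] = 24.5101

$24.51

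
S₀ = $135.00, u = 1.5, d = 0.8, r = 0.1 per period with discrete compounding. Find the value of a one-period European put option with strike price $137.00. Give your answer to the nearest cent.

Risk-neutral probability p = (1 + 0.1 − 0.8)/(1.5 − 0.8) = 0.3000/0.7000 = 0.4286
Terminal stock prices: S_u = 202.5, S_d = 108
Terminal payoffs (K − S): max(-65.5, 0) = 0, max(29, 0) = 29
Node 0 (S = 135): V_0 = 1/1.1·[0.4286·0.0000 + 0.5714·29.0000] = 15.0649

$15.06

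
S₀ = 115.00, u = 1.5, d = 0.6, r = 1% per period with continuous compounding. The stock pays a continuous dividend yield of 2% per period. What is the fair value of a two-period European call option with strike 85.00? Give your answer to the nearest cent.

Per-period risk-free factor R = e^0.01 = 1.0101; dividend-adjusted growth = e^(0.01−0.02) = 0.9900.
Risk-neutral probability p = (0.9900 − 0.6)/(1.5 − 0.6) = 0.3900/0.9000 = 0.4334
Terminal stock prices: S_uu = 258.8, S_ud = 103.5, S_dd = 41.4
Terminal payoffs (S − K): max(173.8, 0) = 173.8, max(18.5, 0) = 18.5, max(-43.6, 0) = 0
Node u (S = 172.5): V_u = e^(−0.01)·[0.4334·173.7500 + 0.5666·18.5000] = 84.9300
Node d (S = 69): V_d = e^(−0.01)·[0.4334·18.5000 + 0.5666·0.0000] = 7.9379
Node 0 (S = 115): V_0 = e^(−0.01)·[0.4334·84.9300 + 0.5666·7.9379] = 40.8944

40.89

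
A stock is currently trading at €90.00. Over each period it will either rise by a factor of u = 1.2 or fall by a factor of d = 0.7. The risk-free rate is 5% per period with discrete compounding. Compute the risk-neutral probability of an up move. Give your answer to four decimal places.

p = 0.7000

Risk-neutral probability p = (1 + 0.05 − 0.7)/(1.2 − 0.7) = 0.3500/0.5000 = 0.7000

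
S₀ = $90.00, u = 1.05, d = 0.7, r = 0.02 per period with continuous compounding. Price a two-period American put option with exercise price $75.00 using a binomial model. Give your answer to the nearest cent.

$1.66

Risk-neutral probability p = (e^0.02 − 0.7)/(1.05 − 0.7) = 0.3202/0.3500 = 0.9149
Terminal stock prices: S_uu = 99.23, S_ud = 66.15, S_dd = 44.1
Terminal payoffs (K − S): max(-24.23, 0) = 0, max(8.85, 0) = 8.85, max(30.9, 0) = 30.9
Node u (S = 94.5): continuation = e^(−0.02)·[0.9149·0.0000 + 0.0851·8.8500] = 0.7386; exercise value = 0.0000 ≤ continuation, so V_u = 0.7386
Node d (S = 63): continuation = e^(−0.02)·[0.9149·8.8500 + 0.0851·30.9000] = 10.5149; exercise value = 12.0000 > continuation, so V_d = 12.0000 (exercise)
Node 0 (S = 90): continuation = e^(−0.02)·[0.9149·0.7386 + 0.0851·12.0000] = 1.6637; exercise value = 0.0000 ≤ continuation, so V_0 = 1.6637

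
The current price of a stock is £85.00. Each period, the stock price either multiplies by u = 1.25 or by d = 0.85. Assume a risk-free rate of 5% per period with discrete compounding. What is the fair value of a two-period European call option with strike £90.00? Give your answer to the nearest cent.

Risk-neutral probability p = (1 + 0.05 − 0.85)/(1.25 − 0.85) = 0.2000/0.4000 = 0.5000
Terminal stock prices: S_uu = 132.8, S_ud = 90.31, S_dd = 61.41
Terminal payoffs (S − K): max(42.81, 0) = 42.81, max(0.3125, 0) = 0.3125, max(-28.59, 0) = 0
Node u (S = 106.2): V_u = 1/1.05·[0.5000·42.8125 + 0.5000·0.3125] = 20.5357
Node d (S = 72.25): V_d = 1/1.05·[0.5000·0.3125 + 0.5000·0.0000] = 0.1488
Node 0 (S = 85): V_0 = 1/1.05·[0.5000·20.5357 + 0.5000·0.1488] = 9.8498

£9.85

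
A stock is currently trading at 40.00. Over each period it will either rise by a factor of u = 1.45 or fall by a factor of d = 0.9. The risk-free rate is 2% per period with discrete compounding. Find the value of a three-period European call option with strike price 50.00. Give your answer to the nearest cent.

Risk-neutral probability p = (1 + 0.02 − 0.9)/(1.45 − 0.9) = 0.1200/0.5500 = 0.2182
Terminal stock prices: S_uuu = 121.9, S_uud = 75.69, S_udd = 46.98, S_ddd = 29.16
Terminal payoffs (S − K): max(71.94, 0) = 71.94, max(25.69, 0) = 25.69, max(-3.02, 0) = 0, max(-20.84, 0) = 0
Node uu (S = 84.1): V_uu = 1/1.02·[0.2182·71.9450 + 0.7818·25.6900] = 35.0804
Node ud (S = 52.2): V_ud = 1/1.02·[0.2182·25.6900 + 0.7818·0.0000] = 5.4952
Node dd (S = 32.4): V_dd = 1/1.02·[0.2182·0.0000 + 0.7818·0.0000] = 0.0000
Node u (S = 58): V_u = 1/1.02·[0.2182·35.0804 + 0.7818·5.4952] = 11.7158
Node d (S = 36): V_d = 1/1.02·[0.2182·5.4952 + 0.7818·0.0000] = 1.1754
Node 0 (S = 40): V_0 = 1/1.02·[0.2182·11.7158 + 0.7818·1.1754] = 3.4070

3.41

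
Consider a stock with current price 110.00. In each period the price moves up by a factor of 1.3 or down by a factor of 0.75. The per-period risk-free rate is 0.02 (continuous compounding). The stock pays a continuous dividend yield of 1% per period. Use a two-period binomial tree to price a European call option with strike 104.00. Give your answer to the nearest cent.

19.15

Per-period risk-free factor R = e^0.02 = 1.0202; dividend-adjusted growth = e^(0.02−0.01) = 1.0101.
Risk-neutral probability p = (1.0101 − 0.75)/(1.3 − 0.75) = 0.2601/0.5500 = 0.4728
Terminal stock prices: S_uu = 185.9, S_ud = 107.2, S_dd = 61.88
Terminal payoffs (S − K): max(81.9, 0) = 81.9, max(3.25, 0) = 3.25, max(-42.12, 0) = 0
Node u (S = 143): V_u = e^(−0.02)·[0.4728·81.9000 + 0.5272·3.2500] = 39.6365
Node d (S = 82.5): V_d = e^(−0.02)·[0.4728·3.2500 + 0.5272·0.0000] = 1.5062
Node 0 (S = 110): V_0 = e^(−0.02)·[0.4728·39.6365 + 0.5272·1.5062] = 19.1481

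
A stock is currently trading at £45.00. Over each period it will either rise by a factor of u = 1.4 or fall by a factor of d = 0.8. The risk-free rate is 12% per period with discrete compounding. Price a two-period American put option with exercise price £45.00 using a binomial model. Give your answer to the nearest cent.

£3.75

Risk-neutral probability p = (1 + 0.12 − 0.8)/(1.4 − 0.8) = 0.3200/0.6000 = 0.5333
Terminal stock prices: S_uu = 88.2, S_ud = 50.4, S_dd = 28.8
Terminal payoffs (K − S): max(-43.2, 0) = 0, max(-5.4, 0) = 0, max(16.2, 0) = 16.2
Node u (S = 63): continuation = 1/1.12·[0.5333·0.0000 + 0.4667·0.0000] = 0.0000; exercise value = 0.0000 ≤ continuation, so V_u = 0.0000
Node d (S = 36): continuation = 1/1.12·[0.5333·0.0000 + 0.4667·16.2000] = 6.7500; exercise value = 9.0000 > continuation, so V_d = 9.0000 (exercise)
Node 0 (S = 45): continuation = 1/1.12·[0.5333·0.0000 + 0.4667·9.0000] = 3.7500; exercise value = 0.0000 ≤ continuation, so V_0 = 3.7500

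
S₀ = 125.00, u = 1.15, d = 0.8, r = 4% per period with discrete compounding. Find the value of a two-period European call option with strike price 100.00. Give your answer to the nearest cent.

Risk-neutral probability p = (1 + 0.04 − 0.8)/(1.15 − 0.8) = 0.2400/0.3500 = 0.6857
Terminal stock prices: S_uu = 165.3, S_ud = 115, S_dd = 80
Terminal payoffs (S − K): max(65.31, 0) = 65.31, max(15, 0) = 15, max(-20, 0) = 0
Node u (S = 143.8): V_u = 1/1.04·[0.6857·65.3125 + 0.3143·15.0000] = 47.5962
Node d (S = 100): V_d = 1/1.04·[0.6857·15.0000 + 0.3143·0.0000] = 9.8901
Node 0 (S = 125): V_0 = 1/1.04·[0.6857·47.5962 + 0.3143·9.8901] = 34.3708

34.37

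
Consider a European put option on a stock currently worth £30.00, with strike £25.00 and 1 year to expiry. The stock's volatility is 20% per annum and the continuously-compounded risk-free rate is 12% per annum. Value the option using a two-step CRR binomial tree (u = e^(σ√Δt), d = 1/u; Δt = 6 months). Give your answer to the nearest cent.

£0.21

CRR parameters: u = e^(σ√Δt) = e^(0.2·√0.5) = 1.1519, d = 1/u = 0.8681
Per-period rate: rΔt = 0.12·0.5 = 0.06, so R = e^0.06 = 1.0618
Risk-neutral probability p = (e^0.06 − 0.8681)/(1.1519 − 0.8681) = 0.1937/0.2838 = 0.6826
Terminal stock prices: S_uu = 39.81, S_ud = 30, S_dd = 22.61
Terminal payoffs (K − S): max(-14.81, 0) = 0, max(-5, 0) = 0, max(2.391, 0) = 2.391
Node u (S = 34.56): V_u = e^(−0.06)·[0.6826·0.0000 + 0.3174·0.0000] = 0.0000
Node d (S = 26.04): V_d = e^(−0.06)·[0.6826·0.0000 + 0.3174·2.3909] = 0.7147
Node 0 (S = 30): V_0 = e^(−0.06)·[0.6826·0.0000 + 0.3174·0.7147] = 0.2136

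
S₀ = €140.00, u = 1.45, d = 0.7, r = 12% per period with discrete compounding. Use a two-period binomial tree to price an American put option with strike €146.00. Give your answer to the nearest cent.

Risk-neutral probability p = (1 + 0.12 − 0.7)/(1.45 − 0.7) = 0.4200/0.7500 = 0.5600
Terminal stock prices: S_uu = 294.4, S_ud = 142.1, S_dd = 68.6
Terminal payoffs (K − S): max(-148.4, 0) = 0, max(3.9, 0) = 3.9, max(77.4, 0) = 77.4
Node u (S = 203): continuation = 1/1.12·[0.5600·0.0000 + 0.4400·3.9000] = 1.5321; exercise value = 0.0000 ≤ continuation, so V_u = 1.5321
Node d (S = 98): continuation = 1/1.12·[0.5600·3.9000 + 0.4400·77.4000] = 32.3571; exercise value = 48.0000 > continuation, so V_d = 48.0000 (exercise)
Node 0 (S = 140): continuation = 1/1.12·[0.5600·1.5321 + 0.4400·48.0000] = 19.6232; exercise value = 6.0000 ≤ continuation, so V_0 = 19.6232

€19.62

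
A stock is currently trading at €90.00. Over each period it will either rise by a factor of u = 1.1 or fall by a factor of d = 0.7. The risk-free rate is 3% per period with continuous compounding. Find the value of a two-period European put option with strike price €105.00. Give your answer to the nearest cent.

Risk-neutral probability p = (e^0.03 − 0.7)/(1.1 − 0.7) = 0.3305/0.4000 = 0.8261
Terminal stock prices: S_uu = 108.9, S_ud = 69.3, S_dd = 44.1
Terminal payoffs (K − S): max(-3.9, 0) = 0, max(35.7, 0) = 35.7, max(60.9, 0) = 60.9
Node u (S = 99): V_u = e^(−0.03)·[0.8261·0.0000 + 0.1739·35.7000] = 6.0235
Node d (S = 63): V_d = e^(−0.03)·[0.8261·35.7000 + 0.1739·60.9000] = 38.8968
Node 0 (S = 90): V_0 = e^(−0.03)·[0.8261·6.0235 + 0.1739·38.8968] = 11.3920

€11.39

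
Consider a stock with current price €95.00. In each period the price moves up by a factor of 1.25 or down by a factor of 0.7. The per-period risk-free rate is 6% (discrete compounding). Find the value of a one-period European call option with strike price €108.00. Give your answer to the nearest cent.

Risk-neutral probability p = (1 + 0.06 − 0.7)/(1.25 − 0.7) = 0.3600/0.5500 = 0.6545
Terminal stock prices: S_u = 118.8, S_d = 66.5
Terminal payoffs (S − K): max(10.75, 0) = 10.75, max(-41.5, 0) = 0
Node 0 (S = 95): V_0 = 1/1.06·[0.6545·10.7500 + 0.3455·0.0000] = 6.6381

€6.64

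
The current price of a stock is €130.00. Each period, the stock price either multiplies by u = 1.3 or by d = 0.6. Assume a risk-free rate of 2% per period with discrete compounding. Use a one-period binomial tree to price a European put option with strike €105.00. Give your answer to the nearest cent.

€10.59

Risk-neutral probability p = (1 + 0.02 − 0.6)/(1.3 − 0.6) = 0.4200/0.7000 = 0.6000
Terminal stock prices: S_u = 169, S_d = 78
Terminal payoffs (K − S): max(-64, 0) = 0, max(27, 0) = 27
Node 0 (S = 130): V_0 = 1/1.02·[0.6000·0.0000 + 0.4000·27.0000] = 10.5882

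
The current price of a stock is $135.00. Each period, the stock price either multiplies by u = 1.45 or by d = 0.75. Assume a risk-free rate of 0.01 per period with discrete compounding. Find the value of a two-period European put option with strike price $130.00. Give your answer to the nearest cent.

$20.94

Risk-neutral probability p = (1 + 0.01 − 0.75)/(1.45 − 0.75) = 0.2600/0.7000 = 0.3714
Terminal stock prices: S_uu = 283.8, S_ud = 146.8, S_dd = 75.94
Terminal payoffs (K − S): max(-153.8, 0) = 0, max(-16.81, 0) = 0, max(54.06, 0) = 54.06
Node u (S = 195.8): V_u = 1/1.01·[0.3714·0.0000 + 0.6286·0.0000] = 0.0000
Node d (S = 101.2): V_d = 1/1.01·[0.3714·0.0000 + 0.6286·54.0625] = 33.6457
Node 0 (S = 135): V_0 = 1/1.01·[0.3714·0.0000 + 0.6286·33.6457] = 20.9393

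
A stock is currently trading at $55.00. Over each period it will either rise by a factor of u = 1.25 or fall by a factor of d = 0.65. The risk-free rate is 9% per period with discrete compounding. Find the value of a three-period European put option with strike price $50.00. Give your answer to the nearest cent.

Risk-neutral probability p = (1 + 0.09 − 0.65)/(1.25 − 0.65) = 0.4400/0.6000 = 0.7333
Terminal stock prices: S_uuu = 107.4, S_uud = 55.86, S_udd = 29.05, S_ddd = 15.1
Terminal payoffs (K − S): max(-57.42, 0) = 0, max(-5.859, 0) = 0, max(20.95, 0) = 20.95, max(34.9, 0) = 34.9
Node uu (S = 85.94): V_uu = 1/1.09·[0.7333·0.0000 + 0.2667·0.0000] = 0.0000
Node ud (S = 44.69): V_ud = 1/1.09·[0.7333·0.0000 + 0.2667·20.9531] = 5.1261
Node dd (S = 23.24): V_dd = 1/1.09·[0.7333·20.9531 + 0.2667·34.8956] = 22.6341
Node u (S = 68.75): V_u = 1/1.09·[0.7333·0.0000 + 0.2667·5.1261] = 1.2541
Node d (S = 35.75): V_d = 1/1.09·[0.7333·5.1261 + 0.2667·22.6341] = 8.9862
Node 0 (S = 55): V_0 = 1/1.09·[0.7333·1.2541 + 0.2667·8.9862] = 3.0422

$3.04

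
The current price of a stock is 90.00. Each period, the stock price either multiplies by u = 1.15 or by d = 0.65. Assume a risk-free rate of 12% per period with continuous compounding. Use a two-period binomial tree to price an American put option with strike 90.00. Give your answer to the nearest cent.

2.03

Risk-neutral probability p = (e^0.12 − 0.65)/(1.15 − 0.65) = 0.4775/0.5000 = 0.9550
Terminal stock prices: S_uu = 119, S_ud = 67.27, S_dd = 38.03
Terminal payoffs (K − S): max(-29.02, 0) = 0, max(22.73, 0) = 22.73, max(51.97, 0) = 51.97
Node u (S = 103.5): continuation = e^(−0.12)·[0.9550·0.0000 + 0.0450·22.7250] = 0.9071; exercise value = 0.0000 ≤ continuation, so V_u = 0.9071
Node d (S = 58.5): continuation = e^(−0.12)·[0.9550·22.7250 + 0.0450·51.9750] = 21.3228; exercise value = 31.5000 > continuation, so V_d = 31.5000 (exercise)
Node 0 (S = 90): continuation = e^(−0.12)·[0.9550·0.9071 + 0.0450·31.5000] = 2.0257; exercise value = 0.0000 ≤ continuation, so V_0 = 2.0257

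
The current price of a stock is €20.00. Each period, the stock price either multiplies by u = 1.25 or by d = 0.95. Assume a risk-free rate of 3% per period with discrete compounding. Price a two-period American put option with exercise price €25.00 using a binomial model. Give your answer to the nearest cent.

Risk-neutral probability p = (1 + 0.03 − 0.95)/(1.25 − 0.95) = 0.0800/0.3000 = 0.2667
Terminal stock prices: S_uu = 31.25, S_ud = 23.75, S_dd = 18.05
Terminal payoffs (K − S): max(-6.25, 0) = 0, max(1.25, 0) = 1.25, max(6.95, 0) = 6.95
Node u (S = 25): continuation = 1/1.03·[0.2667·0.0000 + 0.7333·1.2500] = 0.8900; exercise value = 0.0000 ≤ continuation, so V_u = 0.8900
Node d (S = 19): continuation = 1/1.03·[0.2667·1.2500 + 0.7333·6.9500] = 5.2718; exercise value = 6.0000 > continuation, so V_d = 6.0000 (exercise)
Node 0 (S = 20): continuation = 1/1.03·[0.2667·0.8900 + 0.7333·6.0000] = 4.5023; exercise value = 5.0000 > continuation, so V_0 = 5.0000 (exercise)

€5.00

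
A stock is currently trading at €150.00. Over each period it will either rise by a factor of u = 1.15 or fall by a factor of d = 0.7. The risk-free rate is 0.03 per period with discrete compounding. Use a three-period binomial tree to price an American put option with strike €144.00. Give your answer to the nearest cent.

Risk-neutral probability p = (1 + 0.03 − 0.7)/(1.15 − 0.7) = 0.3300/0.4500 = 0.7333
Terminal stock prices: S_uuu = 228.1, S_uud = 138.9, S_udd = 84.52, S_ddd = 51.45
Terminal payoffs (K − S): max(-84.13, 0) = 0, max(5.138, 0) = 5.138, max(59.48, 0) = 59.48, max(92.55, 0) = 92.55
Node uu (S = 198.4): continuation = 1/1.03·[0.7333·0.0000 + 0.2667·5.1375] = 1.3301; exercise value = 0.0000 ≤ continuation, so V_uu = 1.3301
Node ud (S = 120.7): continuation = 1/1.03·[0.7333·5.1375 + 0.2667·59.4750] = 19.0558; exercise value = 23.2500 > continuation, so V_ud = 23.2500 (exercise)
Node dd (S = 73.5): continuation = 1/1.03·[0.7333·59.4750 + 0.2667·92.5500] = 66.3058; exercise value = 70.5000 > continuation, so V_dd = 70.5000 (exercise)
Node u (S = 172.5): continuation = 1/1.03·[0.7333·1.3301 + 0.2667·23.2500] = 6.9664; exercise value = 0.0000 ≤ continuation, so V_u = 6.9664
Node d (S = 105): continuation = 1/1.03·[0.7333·23.2500 + 0.2667·70.5000] = 34.8058; exercise value = 39.0000 > continuation, so V_d = 39.0000 (exercise)
Node 0 (S = 150): continuation = 1/1.03·[0.7333·6.9664 + 0.2667·39.0000] = 15.0570; exercise value = 0.0000 ≤ continuation, so V_0 = 15.0570

€15.06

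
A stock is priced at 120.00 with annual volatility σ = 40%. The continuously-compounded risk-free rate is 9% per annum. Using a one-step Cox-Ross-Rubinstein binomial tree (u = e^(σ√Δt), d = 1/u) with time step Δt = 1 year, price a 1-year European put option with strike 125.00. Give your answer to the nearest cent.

19.71

CRR parameters: u = e^(σ√Δt) = e^(0.4·√1) = 1.4918, d = 1/u = 0.6703
Per-period rate: rΔt = 0.09·1 = 0.09, so R = e^0.09 = 1.0942
Risk-neutral probability p = (e^0.09 − 0.6703)/(1.4918 − 0.6703) = 0.4239/0.8215 = 0.5159
Terminal stock prices: S_u = 179, S_d = 80.44
Terminal payoffs (K − S): max(-54.02, 0) = 0, max(44.56, 0) = 44.56
Node 0 (S = 120): V_0 = e^(−0.09)·[0.5159·0.0000 + 0.4841·44.5616] = 19.7136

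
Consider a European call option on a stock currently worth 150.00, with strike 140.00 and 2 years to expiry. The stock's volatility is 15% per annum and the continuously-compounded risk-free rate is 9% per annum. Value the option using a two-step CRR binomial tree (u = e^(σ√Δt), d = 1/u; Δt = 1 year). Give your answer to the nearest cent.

CRR parameters: u = e^(σ√Δt) = e^(0.15·√1) = 1.1618, d = 1/u = 0.8607
Per-period rate: rΔt = 0.09·1 = 0.09, so R = e^0.09 = 1.0942
Risk-neutral probability p = (e^0.09 − 0.8607)/(1.1618 − 0.8607) = 0.2335/0.3011 = 0.7753
Terminal stock prices: S_uu = 202.5, S_ud = 150, S_dd = 111.1
Terminal payoffs (S − K): max(62.48, 0) = 62.48, max(10, 0) = 10, max(-28.88, 0) = 0
Node u (S = 174.3): V_u = e^(−0.09)·[0.7753·62.4788 + 0.2247·10.0000] = 46.3248
Node d (S = 129.1): V_d = e^(−0.09)·[0.7753·10.0000 + 0.2247·0.0000] = 7.0858
Node 0 (S = 150): V_0 = e^(−0.09)·[0.7753·46.3248 + 0.2247·7.0858] = 34.2799

34.28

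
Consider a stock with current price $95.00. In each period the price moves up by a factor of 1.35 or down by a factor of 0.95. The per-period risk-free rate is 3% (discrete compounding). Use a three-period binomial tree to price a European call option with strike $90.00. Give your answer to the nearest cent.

$16.64

Risk-neutral probability p = (1 + 0.03 − 0.95)/(1.35 − 0.95) = 0.0800/0.4000 = 0.2000
Terminal stock prices: S_uuu = 233.7, S_uud = 164.5, S_udd = 115.7, S_ddd = 81.45
Terminal payoffs (S − K): max(143.7, 0) = 143.7, max(74.48, 0) = 74.48, max(25.75, 0) = 25.75, max(-8.549, 0) = 0
Node uu (S = 173.1): V_uu = 1/1.03·[0.2000·143.7356 + 0.8000·74.4806] = 85.7589
Node ud (S = 121.8): V_ud = 1/1.03·[0.2000·74.4806 + 0.8000·25.7456] = 34.4589
Node dd (S = 85.74): V_dd = 1/1.03·[0.2000·25.7456 + 0.8000·0.0000] = 4.9992
Node u (S = 128.2): V_u = 1/1.03·[0.2000·85.7589 + 0.8000·34.4589] = 43.4164
Node d (S = 90.25): V_d = 1/1.03·[0.2000·34.4589 + 0.8000·4.9992] = 10.5739
Node 0 (S = 95): V_0 = 1/1.03·[0.2000·43.4164 + 0.8000·10.5739] = 16.6431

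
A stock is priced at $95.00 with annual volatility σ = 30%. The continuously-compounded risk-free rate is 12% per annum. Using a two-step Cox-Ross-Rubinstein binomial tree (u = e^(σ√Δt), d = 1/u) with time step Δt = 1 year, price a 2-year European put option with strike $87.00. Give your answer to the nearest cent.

$3.66

CRR parameters: u = e^(σ√Δt) = e^(0.3·√1) = 1.3499, d = 1/u = 0.7408
Per-period rate: rΔt = 0.12·1 = 0.12, so R = e^0.12 = 1.1275
Risk-neutral probability p = (e^0.12 − 0.7408)/(1.3499 − 0.7408) = 0.3867/0.6090 = 0.6349
Terminal stock prices: S_uu = 173.1, S_ud = 95, S_dd = 52.14
Terminal payoffs (K − S): max(-86.1, 0) = 0, max(-8, 0) = 0, max(34.86, 0) = 34.86
Node u (S = 128.2): V_u = e^(−0.12)·[0.6349·0.0000 + 0.3651·0.0000] = 0.0000
Node d (S = 70.38): V_d = e^(−0.12)·[0.6349·0.0000 + 0.3651·34.8629] = 11.2892
Node 0 (S = 95): V_0 = e^(−0.12)·[0.6349·0.0000 + 0.3651·11.2892] = 3.6556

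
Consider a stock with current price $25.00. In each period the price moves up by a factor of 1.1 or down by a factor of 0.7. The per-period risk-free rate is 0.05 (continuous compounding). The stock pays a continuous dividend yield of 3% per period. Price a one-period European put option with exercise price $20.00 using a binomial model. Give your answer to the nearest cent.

$0.47

Per-period risk-free factor R = e^0.05 = 1.0513; dividend-adjusted growth = e^(0.05−0.03) = 1.0202.
Risk-neutral probability p = (1.0202 − 0.7)/(1.1 − 0.7) = 0.3202/0.4000 = 0.8005
Terminal stock prices: S_u = 27.5, S_d = 17.5
Terminal payoffs (K − S): max(-7.5, 0) = 0, max(2.5, 0) = 2.5
Node 0 (S = 25): V_0 = e^(−0.05)·[0.8005·0.0000 + 0.1995·2.5000] = 0.4744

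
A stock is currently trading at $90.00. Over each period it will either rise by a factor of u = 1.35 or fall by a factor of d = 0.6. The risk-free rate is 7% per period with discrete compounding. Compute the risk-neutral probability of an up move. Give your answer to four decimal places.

p = 0.6267

Risk-neutral probability p = (1 + 0.07 − 0.6)/(1.35 − 0.6) = 0.4700/0.7500 = 0.6267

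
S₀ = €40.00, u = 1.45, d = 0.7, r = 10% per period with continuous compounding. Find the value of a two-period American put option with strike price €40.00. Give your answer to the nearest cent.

Risk-neutral probability p = (e^0.1 − 0.7)/(1.45 − 0.7) = 0.4052/0.7500 = 0.5402
Terminal stock prices: S_uu = 84.1, S_ud = 40.6, S_dd = 19.6
Terminal payoffs (K − S): max(-44.1, 0) = 0, max(-0.6, 0) = 0, max(20.4, 0) = 20.4
Node u (S = 58): continuation = e^(−0.1)·[0.5402·0.0000 + 0.4598·0.0000] = 0.0000; exercise value = 0.0000 ≤ continuation, so V_u = 0.0000
Node d (S = 28): continuation = e^(−0.1)·[0.5402·0.0000 + 0.4598·20.4000] = 8.4868; exercise value = 12.0000 > continuation, so V_d = 12.0000 (exercise)
Node 0 (S = 40): continuation = e^(−0.1)·[0.5402·0.0000 + 0.4598·12.0000] = 4.9922; exercise value = 0.0000 ≤ continuation, so V_0 = 4.9922

€4.99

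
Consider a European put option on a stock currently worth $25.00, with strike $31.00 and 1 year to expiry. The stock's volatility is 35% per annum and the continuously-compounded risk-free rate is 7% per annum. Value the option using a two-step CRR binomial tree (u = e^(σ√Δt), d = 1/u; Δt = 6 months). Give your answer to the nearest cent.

CRR parameters: u = e^(σ√Δt) = e^(0.35·√0.5) = 1.2808, d = 1/u = 0.7808
Per-period rate: rΔt = 0.07·0.5 = 0.035, so R = e^0.035 = 1.0356
Risk-neutral probability p = (e^0.035 − 0.7808)/(1.2808 − 0.7808) = 0.2549/0.5000 = 0.5097
Terminal stock prices: S_uu = 41.01, S_ud = 25, S_dd = 15.24
Terminal payoffs (K − S): max(-10.01, 0) = 0, max(6, 0) = 6, max(15.76, 0) = 15.76
Node u (S = 32.02): V_u = e^(−0.035)·[0.5097·0.0000 + 0.4903·6.0000] = 2.8408
Node d (S = 19.52): V_d = e^(−0.035)·[0.5097·6.0000 + 0.4903·15.7603] = 10.4148
Node 0 (S = 25): V_0 = e^(−0.035)·[0.5097·2.8408 + 0.4903·10.4148] = 6.3290

$6.33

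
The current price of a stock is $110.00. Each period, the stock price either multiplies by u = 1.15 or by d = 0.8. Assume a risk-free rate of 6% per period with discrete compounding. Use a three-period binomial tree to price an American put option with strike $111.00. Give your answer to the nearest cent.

Risk-neutral probability p = (1 + 0.06 − 0.8)/(1.15 − 0.8) = 0.2600/0.3500 = 0.7429
Terminal stock prices: S_uuu = 167.3, S_uud = 116.4, S_udd = 80.96, S_ddd = 56.32
Terminal payoffs (K − S): max(-56.3, 0) = 0, max(-5.38, 0) = 0, max(30.04, 0) = 30.04, max(54.68, 0) = 54.68
Node uu (S = 145.5): continuation = 1/1.06·[0.7429·0.0000 + 0.2571·0.0000] = 0.0000; exercise value = 0.0000 ≤ continuation, so V_uu = 0.0000
Node ud (S = 101.2): continuation = 1/1.06·[0.7429·0.0000 + 0.2571·30.0400] = 7.2873; exercise value = 9.8000 > continuation, so V_ud = 9.8000 (exercise)
Node dd (S = 70.4): continuation = 1/1.06·[0.7429·30.0400 + 0.2571·54.6800] = 34.3170; exercise value = 40.6000 > continuation, so V_dd = 40.6000 (exercise)
Node u (S = 126.5): continuation = 1/1.06·[0.7429·0.0000 + 0.2571·9.8000] = 2.3774; exercise value = 0.0000 ≤ continuation, so V_u = 2.3774
Node d (S = 88): continuation = 1/1.06·[0.7429·9.8000 + 0.2571·40.6000] = 16.7170; exercise value = 23.0000 > continuation, so V_d = 23.0000 (exercise)
Node 0 (S = 110): continuation = 1/1.06·[0.7429·2.3774 + 0.2571·23.0000] = 7.2456; exercise value = 1.0000 ≤ continuation, so V_0 = 7.2456

$7.25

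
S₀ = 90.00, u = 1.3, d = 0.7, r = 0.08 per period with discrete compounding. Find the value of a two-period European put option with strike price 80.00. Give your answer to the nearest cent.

Risk-neutral probability p = (1 + 0.08 − 0.7)/(1.3 − 0.7) = 0.3800/0.6000 = 0.6333
Terminal stock prices: S_uu = 152.1, S_ud = 81.9, S_dd = 44.1
Terminal payoffs (K − S): max(-72.1, 0) = 0, max(-1.9, 0) = 0, max(35.9, 0) = 35.9
Node u (S = 117): V_u = 1/1.08·[0.6333·0.0000 + 0.3667·0.0000] = 0.0000
Node d (S = 63): V_d = 1/1.08·[0.6333·0.0000 + 0.3667·35.9000] = 12.1883
Node 0 (S = 90): V_0 = 1/1.08·[0.6333·0.0000 + 0.3667·12.1883] = 4.1380

4.14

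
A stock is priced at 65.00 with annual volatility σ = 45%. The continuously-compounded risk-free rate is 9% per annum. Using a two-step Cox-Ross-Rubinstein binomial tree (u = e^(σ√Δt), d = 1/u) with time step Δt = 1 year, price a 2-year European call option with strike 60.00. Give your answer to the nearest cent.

CRR parameters: u = e^(σ√Δt) = e^(0.45·√1) = 1.5683, d = 1/u = 0.6376
Per-period rate: rΔt = 0.09·1 = 0.09, so R = e^0.09 = 1.0942
Risk-neutral probability p = (e^0.09 − 0.6376)/(1.5683 − 0.6376) = 0.4565/0.9307 = 0.4905
Terminal stock prices: S_uu = 159.9, S_ud = 65, S_dd = 26.43
Terminal payoffs (S − K): max(99.87, 0) = 99.87, max(5, 0) = 5, max(-33.57, 0) = 0
Node u (S = 101.9): V_u = e^(−0.09)·[0.4905·99.8742 + 0.5095·5.0000] = 47.1044
Node d (S = 41.45): V_d = e^(−0.09)·[0.4905·5.0000 + 0.5095·0.0000] = 2.2416
Node 0 (S = 65): V_0 = e^(−0.09)·[0.4905·47.1044 + 0.5095·2.2416] = 22.1619

22.16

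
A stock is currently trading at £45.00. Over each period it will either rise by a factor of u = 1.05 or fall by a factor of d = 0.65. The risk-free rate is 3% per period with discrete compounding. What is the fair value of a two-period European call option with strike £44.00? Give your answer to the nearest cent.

£4.77

Risk-neutral probability p = (1 + 0.03 − 0.65)/(1.05 − 0.65) = 0.3800/0.4000 = 0.9500
Terminal stock prices: S_uu = 49.61, S_ud = 30.71, S_dd = 19.01
Terminal payoffs (S − K): max(5.613, 0) = 5.613, max(-13.29, 0) = 0, max(-24.99, 0) = 0
Node u (S = 47.25): V_u = 1/1.03·[0.9500·5.6125 + 0.0500·0.0000] = 5.1766
Node d (S = 29.25): V_d = 1/1.03·[0.9500·0.0000 + 0.0500·0.0000] = 0.0000
Node 0 (S = 45): V_0 = 1/1.03·[0.9500·5.1766 + 0.0500·0.0000] = 4.7745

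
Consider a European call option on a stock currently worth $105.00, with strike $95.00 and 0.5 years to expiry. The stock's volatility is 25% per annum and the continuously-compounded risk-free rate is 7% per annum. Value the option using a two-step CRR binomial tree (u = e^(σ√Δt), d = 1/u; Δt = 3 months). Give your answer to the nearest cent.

CRR parameters: u = e^(σ√Δt) = e^(0.25·√0.25) = 1.1331, d = 1/u = 0.8825
Per-period rate: rΔt = 0.07·0.25 = 0.0175, so R = e^0.0175 = 1.0177
Risk-neutral probability p = (e^0.0175 − 0.8825)/(1.1331 − 0.8825) = 0.1352/0.2507 = 0.5392
Terminal stock prices: S_uu = 134.8, S_ud = 105, S_dd = 81.77
Terminal payoffs (S − K): max(39.82, 0) = 39.82, max(10, 0) = 10, max(-13.23, 0) = 0
Node u (S = 119): V_u = e^(−0.0175)·[0.5392·39.8227 + 0.4608·10.0000] = 25.6286
Node d (S = 92.66): V_d = e^(−0.0175)·[0.5392·10.0000 + 0.4608·0.0000] = 5.2987
Node 0 (S = 105): V_0 = e^(−0.0175)·[0.5392·25.6286 + 0.4608·5.2987] = 15.9790

$15.98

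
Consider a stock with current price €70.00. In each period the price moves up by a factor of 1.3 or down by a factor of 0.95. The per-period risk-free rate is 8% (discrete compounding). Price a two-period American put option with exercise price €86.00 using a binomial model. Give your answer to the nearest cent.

€16.00

Risk-neutral probability p = (1 + 0.08 − 0.95)/(1.3 − 0.95) = 0.1300/0.3500 = 0.3714
Terminal stock prices: S_uu = 118.3, S_ud = 86.45, S_dd = 63.17
Terminal payoffs (K − S): max(-32.3, 0) = 0, max(-0.45, 0) = 0, max(22.83, 0) = 22.83
Node u (S = 91): continuation = 1/1.08·[0.3714·0.0000 + 0.6286·0.0000] = 0.0000; exercise value = 0.0000 ≤ continuation, so V_u = 0.0000
Node d (S = 66.5): continuation = 1/1.08·[0.3714·0.0000 + 0.6286·22.8250] = 13.2844; exercise value = 19.5000 > continuation, so V_d = 19.5000 (exercise)
Node 0 (S = 70): continuation = 1/1.08·[0.3714·0.0000 + 0.6286·19.5000] = 11.3492; exercise value = 16.0000 > continuation, so V_0 = 16.0000 (exercise)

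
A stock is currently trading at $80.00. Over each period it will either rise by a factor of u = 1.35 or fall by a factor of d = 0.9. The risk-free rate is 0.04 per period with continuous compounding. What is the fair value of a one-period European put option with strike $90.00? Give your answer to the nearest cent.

$11.88

Risk-neutral probability p = (e^0.04 − 0.9)/(1.35 − 0.9) = 0.1408/0.4500 = 0.3129
Terminal stock prices: S_u = 108, S_d = 72
Terminal payoffs (K − S): max(-18, 0) = 0, max(18, 0) = 18
Node 0 (S = 80): V_0 = e^(−0.04)·[0.3129·0.0000 + 0.6871·18.0000] = 11.8826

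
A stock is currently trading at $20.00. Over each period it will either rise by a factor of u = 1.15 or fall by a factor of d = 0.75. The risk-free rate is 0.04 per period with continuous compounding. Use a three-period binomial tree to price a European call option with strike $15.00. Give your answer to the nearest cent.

Risk-neutral probability p = (e^0.04 − 0.75)/(1.15 − 0.75) = 0.2908/0.4000 = 0.7270
Terminal stock prices: S_uuu = 30.42, S_uud = 19.84, S_udd = 12.94, S_ddd = 8.438
Terminal payoffs (S − K): max(15.42, 0) = 15.42, max(4.837, 0) = 4.837, max(-2.062, 0) = 0, max(-6.562, 0) = 0
Node uu (S = 26.45): V_uu = e^(−0.04)·[0.7270·15.4175 + 0.2730·4.8375] = 12.0382
Node ud (S = 17.25): V_ud = e^(−0.04)·[0.7270·4.8375 + 0.2730·0.0000] = 3.3791
Node dd (S = 11.25): V_dd = e^(−0.04)·[0.7270·0.0000 + 0.2730·0.0000] = 0.0000
Node u (S = 23): V_u = e^(−0.04)·[0.7270·12.0382 + 0.2730·3.3791] = 9.2951
Node d (S = 15): V_d = e^(−0.04)·[0.7270·3.3791 + 0.2730·0.0000] = 2.3604
Node 0 (S = 20): V_0 = e^(−0.04)·[0.7270·9.2951 + 0.2730·2.3604] = 7.1119

$7.11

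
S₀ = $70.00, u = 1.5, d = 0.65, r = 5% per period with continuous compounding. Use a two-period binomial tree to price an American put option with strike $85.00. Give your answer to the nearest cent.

$23.61

Risk-neutral probability p = (e^0.05 − 0.65)/(1.5 − 0.65) = 0.4013/0.8500 = 0.4721
Terminal stock prices: S_uu = 157.5, S_ud = 68.25, S_dd = 29.58
Terminal payoffs (K − S): max(-72.5, 0) = 0, max(16.75, 0) = 16.75, max(55.42, 0) = 55.42
Node u (S = 105): continuation = e^(−0.05)·[0.4721·0.0000 + 0.5279·16.7500] = 8.4113; exercise value = 0.0000 ≤ continuation, so V_u = 8.4113
Node d (S = 45.5): continuation = e^(−0.05)·[0.4721·16.7500 + 0.5279·55.4250] = 35.3545; exercise value = 39.5000 > continuation, so V_d = 39.5000 (exercise)
Node 0 (S = 70): continuation = e^(−0.05)·[0.4721·8.4113 + 0.5279·39.5000] = 23.6129; exercise value = 15.0000 ≤ continuation, so V_0 = 23.6129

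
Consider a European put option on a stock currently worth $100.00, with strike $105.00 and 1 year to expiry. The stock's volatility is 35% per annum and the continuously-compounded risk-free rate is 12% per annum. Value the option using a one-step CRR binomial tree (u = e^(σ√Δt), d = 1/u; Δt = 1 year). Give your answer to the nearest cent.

$12.50

CRR parameters: u = e^(σ√Δt) = e^(0.35·√1) = 1.4191, d = 1/u = 0.7047
Per-period rate: rΔt = 0.12·1 = 0.12, so R = e^0.12 = 1.1275
Risk-neutral probability p = (e^0.12 − 0.7047)/(1.4191 − 0.7047) = 0.4228/0.7144 = 0.5919
Terminal stock prices: S_u = 141.9, S_d = 70.47
Terminal payoffs (K − S): max(-36.91, 0) = 0, max(34.53, 0) = 34.53
Node 0 (S = 100): V_0 = e^(−0.12)·[0.5919·0.0000 + 0.4081·34.5312] = 12.5000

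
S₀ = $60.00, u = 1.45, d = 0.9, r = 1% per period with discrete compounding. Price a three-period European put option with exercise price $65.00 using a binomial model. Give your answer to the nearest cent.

Risk-neutral probability p = (1 + 0.01 − 0.9)/(1.45 − 0.9) = 0.1100/0.5500 = 0.2000
Terminal stock prices: S_uuu = 182.9, S_uud = 113.5, S_udd = 70.47, S_ddd = 43.74
Terminal payoffs (K − S): max(-117.9, 0) = 0, max(-48.54, 0) = 0, max(-5.47, 0) = 0, max(21.26, 0) = 21.26
Node uu (S = 126.2): V_uu = 1/1.01·[0.2000·0.0000 + 0.8000·0.0000] = 0.0000
Node ud (S = 78.3): V_ud = 1/1.01·[0.2000·0.0000 + 0.8000·0.0000] = 0.0000
Node dd (S = 48.6): V_dd = 1/1.01·[0.2000·0.0000 + 0.8000·21.2600] = 16.8396
Node u (S = 87): V_u = 1/1.01·[0.2000·0.0000 + 0.8000·0.0000] = 0.0000
Node d (S = 54): V_d = 1/1.01·[0.2000·0.0000 + 0.8000·16.8396] = 13.3383
Node 0 (S = 60): V_0 = 1/1.01·[0.2000·0.0000 + 0.8000·13.3383] = 10.5650

$10.56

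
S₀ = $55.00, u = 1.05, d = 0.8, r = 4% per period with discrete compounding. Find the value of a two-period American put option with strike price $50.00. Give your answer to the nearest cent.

$0.37

Risk-neutral probability p = (1 + 0.04 − 0.8)/(1.05 − 0.8) = 0.2400/0.2500 = 0.9600
Terminal stock prices: S_uu = 60.64, S_ud = 46.2, S_dd = 35.2
Terminal payoffs (K − S): max(-10.64, 0) = 0, max(3.8, 0) = 3.8, max(14.8, 0) = 14.8
Node u (S = 57.75): continuation = 1/1.04·[0.9600·0.0000 + 0.0400·3.8000] = 0.1462; exercise value = 0.0000 ≤ continuation, so V_u = 0.1462
Node d (S = 44): continuation = 1/1.04·[0.9600·3.8000 + 0.0400·14.8000] = 4.0769; exercise value = 6.0000 > continuation, so V_d = 6.0000 (exercise)
Node 0 (S = 55): continuation = 1/1.04·[0.9600·0.1462 + 0.0400·6.0000] = 0.3657; exercise value = 0.0000 ≤ continuation, so V_0 = 0.3657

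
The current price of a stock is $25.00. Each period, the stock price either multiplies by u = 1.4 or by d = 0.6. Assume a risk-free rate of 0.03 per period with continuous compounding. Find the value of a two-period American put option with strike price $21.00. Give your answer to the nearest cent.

Risk-neutral probability p = (e^0.03 − 0.6)/(1.4 − 0.6) = 0.4305/0.8000 = 0.5381
Terminal stock prices: S_uu = 49, S_ud = 21, S_dd = 9
Terminal payoffs (K − S): max(-28, 0) = 0, max(0, 0) = 0, max(12, 0) = 12
Node u (S = 35): continuation = e^(−0.03)·[0.5381·0.0000 + 0.4619·0.0000] = 0.0000; exercise value = 0.0000 ≤ continuation, so V_u = 0.0000
Node d (S = 15): continuation = e^(−0.03)·[0.5381·0.0000 + 0.4619·12.0000] = 5.3794; exercise value = 6.0000 > continuation, so V_d = 6.0000 (exercise)
Node 0 (S = 25): continuation = e^(−0.03)·[0.5381·0.0000 + 0.4619·6.0000] = 2.6897; exercise value = 0.0000 ≤ continuation, so V_0 = 2.6897

$2.69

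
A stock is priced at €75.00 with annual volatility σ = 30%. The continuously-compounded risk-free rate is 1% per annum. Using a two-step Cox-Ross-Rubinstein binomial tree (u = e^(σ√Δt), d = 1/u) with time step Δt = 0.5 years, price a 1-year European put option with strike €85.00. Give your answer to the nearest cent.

CRR parameters: u = e^(σ√Δt) = e^(0.3·√0.5) = 1.2363, d = 1/u = 0.8089
Per-period rate: rΔt = 0.01·0.5 = 0.005, so R = e^0.005 = 1.0050
Risk-neutral probability p = (e^0.005 − 0.8089)/(1.2363 − 0.8089) = 0.1962/0.4275 = 0.4589
Terminal stock prices: S_uu = 114.6, S_ud = 75, S_dd = 49.07
Terminal payoffs (K − S): max(-29.63, 0) = 0, max(10, 0) = 10, max(35.93, 0) = 35.93
Node u (S = 92.72): V_u = e^(−0.005)·[0.4589·0.0000 + 0.5411·10.0000] = 5.3841
Node d (S = 60.66): V_d = e^(−0.005)·[0.4589·10.0000 + 0.5411·35.9312] = 23.9117
Node 0 (S = 75): V_0 = e^(−0.005)·[0.4589·5.3841 + 0.5411·23.9117] = 15.3327

€15.33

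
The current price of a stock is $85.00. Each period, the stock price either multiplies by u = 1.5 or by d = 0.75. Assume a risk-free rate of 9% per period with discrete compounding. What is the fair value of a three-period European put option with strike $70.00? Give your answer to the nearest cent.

Risk-neutral probability p = (1 + 0.09 − 0.75)/(1.5 − 0.75) = 0.3400/0.7500 = 0.4533
Terminal stock prices: S_uuu = 286.9, S_uud = 143.4, S_udd = 71.72, S_ddd = 35.86
Terminal payoffs (K − S): max(-216.9, 0) = 0, max(-73.44, 0) = 0, max(-1.719, 0) = 0, max(34.14, 0) = 34.14
Node uu (S = 191.2): V_uu = 1/1.09·[0.4533·0.0000 + 0.5467·0.0000] = 0.0000
Node ud (S = 95.62): V_ud = 1/1.09·[0.4533·0.0000 + 0.5467·0.0000] = 0.0000
Node dd (S = 47.81): V_dd = 1/1.09·[0.4533·0.0000 + 0.5467·34.1406] = 17.1225
Node u (S = 127.5): V_u = 1/1.09·[0.4533·0.0000 + 0.5467·0.0000] = 0.0000
Node d (S = 63.75): V_d = 1/1.09·[0.4533·0.0000 + 0.5467·17.1225] = 8.5874
Node 0 (S = 85): V_0 = 1/1.09·[0.4533·0.0000 + 0.5467·8.5874] = 4.3069

$4.31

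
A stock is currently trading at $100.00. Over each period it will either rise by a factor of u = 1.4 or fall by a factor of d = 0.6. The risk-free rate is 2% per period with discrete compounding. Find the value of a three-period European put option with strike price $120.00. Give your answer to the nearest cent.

$34.13

Risk-neutral probability p = (1 + 0.02 − 0.6)/(1.4 − 0.6) = 0.4200/0.8000 = 0.5250
Terminal stock prices: S_uuu = 274.4, S_uud = 117.6, S_udd = 50.4, S_ddd = 21.6
Terminal payoffs (K − S): max(-154.4, 0) = 0, max(2.4, 0) = 2.4, max(69.6, 0) = 69.6, max(98.4, 0) = 98.4
Node uu (S = 196): V_uu = 1/1.02·[0.5250·0.0000 + 0.4750·2.4000] = 1.1176
Node ud (S = 84): V_ud = 1/1.02·[0.5250·2.4000 + 0.4750·69.6000] = 33.6471
Node dd (S = 36): V_dd = 1/1.02·[0.5250·69.6000 + 0.4750·98.4000] = 81.6471
Node u (S = 140): V_u = 1/1.02·[0.5250·1.1176 + 0.4750·33.6471] = 16.2442
Node d (S = 60): V_d = 1/1.02·[0.5250·33.6471 + 0.4750·81.6471] = 55.3403
Node 0 (S = 100): V_0 = 1/1.02·[0.5250·16.2442 + 0.4750·55.3403] = 34.1322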